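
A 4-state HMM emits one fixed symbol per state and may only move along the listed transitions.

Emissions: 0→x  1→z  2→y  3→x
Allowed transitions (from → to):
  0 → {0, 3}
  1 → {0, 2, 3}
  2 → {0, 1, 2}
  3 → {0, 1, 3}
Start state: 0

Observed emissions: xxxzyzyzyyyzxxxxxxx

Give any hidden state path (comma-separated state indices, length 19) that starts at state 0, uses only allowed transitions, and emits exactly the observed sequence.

  0: obs=x cand={0,3} pick 0 [start]
  1: obs=x cand={0,3} pick 3 [0->3 ok]
  2: obs=x cand={0,3} pick 3 [3->3 ok]
  3: obs=z cand={1} pick 1 [3->1 ok]
  4: obs=y cand={2} pick 2 [1->2 ok]
  5: obs=z cand={1} pick 1 [2->1 ok]
  6: obs=y cand={2} pick 2 [1->2 ok]
  7: obs=z cand={1} pick 1 [2->1 ok]
  8: obs=y cand={2} pick 2 [1->2 ok]
  9: obs=y cand={2} pick 2 [2->2 ok]
  10: obs=y cand={2} pick 2 [2->2 ok]
  11: obs=z cand={1} pick 1 [2->1 ok]
  12: obs=x cand={0,3} pick 3 [1->3 ok]
  13: obs=x cand={0,3} pick 3 [3->3 ok]
  14: obs=x cand={0,3} pick 0 [3->0 ok]
  15: obs=x cand={0,3} pick 3 [0->3 ok]
  16: obs=x cand={0,3} pick 0 [3->0 ok]
  17: obs=x cand={0,3} pick 0 [0->0 ok]
  18: obs=x cand={0,3} pick 0 [0->0 ok]

0,3,3,1,2,1,2,1,2,2,2,1,3,3,0,3,0,0,0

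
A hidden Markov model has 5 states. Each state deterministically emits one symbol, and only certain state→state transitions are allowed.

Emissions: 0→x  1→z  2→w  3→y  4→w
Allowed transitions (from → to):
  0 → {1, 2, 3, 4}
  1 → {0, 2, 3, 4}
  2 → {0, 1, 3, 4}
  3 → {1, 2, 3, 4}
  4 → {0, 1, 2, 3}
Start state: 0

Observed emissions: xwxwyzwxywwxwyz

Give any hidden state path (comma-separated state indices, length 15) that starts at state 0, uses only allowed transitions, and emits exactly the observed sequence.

  pos 0: x in {0}, choose 0; start
  pos 1: w in {2,4}, choose 4; 0->4 ok
  pos 2: x in {0}, choose 0; 4->0 ok
  pos 3: w in {2,4}, choose 4; 0->4 ok
  pos 4: y in {3}, choose 3; 4->3 ok
  pos 5: z in {1}, choose 1; 3->1 ok
  pos 6: w in {2,4}, choose 2; 1->2 ok
  pos 7: x in {0}, choose 0; 2->0 ok
  pos 8: y in {3}, choose 3; 0->3 ok
  pos 9: w in {2,4}, choose 2; 3->2 ok
  pos 10: w in {2,4}, choose 4; 2->4 ok
  pos 11: x in {0}, choose 0; 4->0 ok
  pos 12: w in {2,4}, choose 4; 0->4 ok
  pos 13: y in {3}, choose 3; 4->3 ok
  pos 14: z in {1}, choose 1; 3->1 ok

0,4,0,4,3,1,2,0,3,2,4,0,4,3,1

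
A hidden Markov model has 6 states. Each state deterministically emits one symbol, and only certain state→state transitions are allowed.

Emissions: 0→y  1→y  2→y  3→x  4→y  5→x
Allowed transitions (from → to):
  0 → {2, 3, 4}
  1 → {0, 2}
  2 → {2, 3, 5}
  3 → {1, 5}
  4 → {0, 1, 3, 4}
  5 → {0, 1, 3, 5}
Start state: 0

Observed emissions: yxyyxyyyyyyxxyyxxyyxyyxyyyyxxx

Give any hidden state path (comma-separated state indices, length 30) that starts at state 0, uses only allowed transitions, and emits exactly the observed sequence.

0,3,1,2,3,1,0,4,0,4,0,3,5,0,2,3,5,0,2,5,0,2,3,1,0,4,4,3,5,3

  [0] y  {0,1,2,4}  => 0  start
  [1] x  {3,5}  => 3  0->3 ok
  [2] y  {0,1,2,4}  => 1  3->1 ok
  [3] y  {0,1,2,4}  => 2  1->2 ok
  [4] x  {3,5}  => 3  2->3 ok
  [5] y  {0,1,2,4}  => 1  3->1 ok
  [6] y  {0,1,2,4}  => 0  1->0 ok
  [7] y  {0,1,2,4}  => 4  0->4 ok
  [8] y  {0,1,2,4}  => 0  4->0 ok
  [9] y  {0,1,2,4}  => 4  0->4 ok
  [10] y  {0,1,2,4}  => 0  4->0 ok
  [11] x  {3,5}  => 3  0->3 ok
  [12] x  {3,5}  => 5  3->5 ok
  [13] y  {0,1,2,4}  => 0  5->0 ok
  [14] y  {0,1,2,4}  => 2  0->2 ok
  [15] x  {3,5}  => 3  2->3 ok
  [16] x  {3,5}  => 5  3->5 ok
  [17] y  {0,1,2,4}  => 0  5->0 ok
  [18] y  {0,1,2,4}  => 2  0->2 ok
  [19] x  {3,5}  => 5  2->5 ok
  [20] y  {0,1,2,4}  => 0  5->0 ok
  [21] y  {0,1,2,4}  => 2  0->2 ok
  [22] x  {3,5}  => 3  2->3 ok
  [23] y  {0,1,2,4}  => 1  3->1 ok
  [24] y  {0,1,2,4}  => 0  1->0 ok
  [25] y  {0,1,2,4}  => 4  0->4 ok
  [26] y  {0,1,2,4}  => 4  4->4 ok
  [27] x  {3,5}  => 3  4->3 ok
  [28] x  {3,5}  => 5  3->5 ok
  [29] x  {3,5}  => 3  5->3 ok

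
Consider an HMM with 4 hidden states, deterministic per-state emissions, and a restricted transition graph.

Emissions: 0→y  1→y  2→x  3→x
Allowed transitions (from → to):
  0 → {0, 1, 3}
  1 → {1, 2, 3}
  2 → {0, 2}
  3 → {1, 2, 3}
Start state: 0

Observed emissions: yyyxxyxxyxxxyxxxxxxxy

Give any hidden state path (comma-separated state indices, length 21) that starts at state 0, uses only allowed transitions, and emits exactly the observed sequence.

  pos 0: y in {0,1}, choose 0; start
  pos 1: y in {0,1}, choose 0; 0->0 ok
  pos 2: y in {0,1}, choose 1; 0->1 ok
  pos 3: x in {2,3}, choose 3; 1->3 ok
  pos 4: x in {2,3}, choose 3; 3->3 ok
  pos 5: y in {0,1}, choose 1; 3->1 ok
  pos 6: x in {2,3}, choose 3; 1->3 ok
  pos 7: x in {2,3}, choose 3; 3->3 ok
  pos 8: y in {0,1}, choose 1; 3->1 ok
  pos 9: x in {2,3}, choose 3; 1->3 ok
  pos 10: x in {2,3}, choose 3; 3->3 ok
  pos 11: x in {2,3}, choose 3; 3->3 ok
  pos 12: y in {0,1}, choose 1; 3->1 ok
  pos 13: x in {2,3}, choose 2; 1->2 ok
  pos 14: x in {2,3}, choose 2; 2->2 ok
  pos 15: x in {2,3}, choose 2; 2->2 ok
  pos 16: x in {2,3}, choose 2; 2->2 ok
  pos 17: x in {2,3}, choose 2; 2->2 ok
  pos 18: x in {2,3}, choose 2; 2->2 ok
  pos 19: x in {2,3}, choose 2; 2->2 ok
  pos 20: y in {0,1}, choose 0; 2->0 ok

0,0,1,3,3,1,3,3,1,3,3,3,1,2,2,2,2,2,2,2,0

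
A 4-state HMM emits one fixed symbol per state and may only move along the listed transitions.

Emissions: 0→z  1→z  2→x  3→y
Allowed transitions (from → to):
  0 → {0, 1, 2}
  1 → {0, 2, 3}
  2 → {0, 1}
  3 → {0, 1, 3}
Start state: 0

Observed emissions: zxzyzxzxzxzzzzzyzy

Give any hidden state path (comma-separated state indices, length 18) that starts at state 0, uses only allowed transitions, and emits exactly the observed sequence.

0,2,1,3,1,2,0,2,0,2,0,0,1,0,1,3,1,3

  [0] z  {0,1}  => 0  start
  [1] x  {2}  => 2  0->2 ok
  [2] z  {0,1}  => 1  2->1 ok
  [3] y  {3}  => 3  1->3 ok
  [4] z  {0,1}  => 1  3->1 ok
  [5] x  {2}  => 2  1->2 ok
  [6] z  {0,1}  => 0  2->0 ok
  [7] x  {2}  => 2  0->2 ok
  [8] z  {0,1}  => 0  2->0 ok
  [9] x  {2}  => 2  0->2 ok
  [10] z  {0,1}  => 0  2->0 ok
  [11] z  {0,1}  => 0  0->0 ok
  [12] z  {0,1}  => 1  0->1 ok
  [13] z  {0,1}  => 0  1->0 ok
  [14] z  {0,1}  => 1  0->1 ok
  [15] y  {3}  => 3  1->3 ok
  [16] z  {0,1}  => 1  3->1 ok
  [17] y  {3}  => 3  1->3 ok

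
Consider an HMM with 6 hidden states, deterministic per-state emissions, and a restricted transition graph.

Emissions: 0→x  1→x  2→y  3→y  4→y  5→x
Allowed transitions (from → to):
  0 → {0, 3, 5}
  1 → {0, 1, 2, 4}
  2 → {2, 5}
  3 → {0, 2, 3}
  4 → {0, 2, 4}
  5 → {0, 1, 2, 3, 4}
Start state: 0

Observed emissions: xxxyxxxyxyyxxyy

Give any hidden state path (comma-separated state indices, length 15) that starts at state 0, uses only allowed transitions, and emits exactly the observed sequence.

  0: obs=x cand={0,1,5} pick 0 [start]
  1: obs=x cand={0,1,5} pick 0 [0->0 ok]
  2: obs=x cand={0,1,5} pick 0 [0->0 ok]
  3: obs=y cand={2,3,4} pick 3 [0->3 ok]
  4: obs=x cand={0,1,5} pick 0 [3->0 ok]
  5: obs=x cand={0,1,5} pick 5 [0->5 ok]
  6: obs=x cand={0,1,5} pick 0 [5->0 ok]
  7: obs=y cand={2,3,4} pick 3 [0->3 ok]
  8: obs=x cand={0,1,5} pick 0 [3->0 ok]
  9: obs=y cand={2,3,4} pick 3 [0->3 ok]
  10: obs=y cand={2,3,4} pick 3 [3->3 ok]
  11: obs=x cand={0,1,5} pick 0 [3->0 ok]
  12: obs=x cand={0,1,5} pick 5 [0->5 ok]
  13: obs=y cand={2,3,4} pick 3 [5->3 ok]
  14: obs=y cand={2,3,4} pick 3 [3->3 ok]

0,0,0,3,0,5,0,3,0,3,3,0,5,3,3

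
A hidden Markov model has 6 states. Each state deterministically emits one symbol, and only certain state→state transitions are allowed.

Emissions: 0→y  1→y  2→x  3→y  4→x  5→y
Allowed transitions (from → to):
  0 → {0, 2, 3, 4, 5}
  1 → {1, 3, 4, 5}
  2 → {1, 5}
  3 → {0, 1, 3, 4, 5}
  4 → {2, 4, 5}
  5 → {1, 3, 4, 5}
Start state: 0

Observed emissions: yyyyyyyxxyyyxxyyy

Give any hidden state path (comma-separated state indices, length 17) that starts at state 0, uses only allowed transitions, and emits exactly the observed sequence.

0,3,1,5,5,3,5,4,2,1,3,5,4,2,5,3,1

  [0] y  {0,1,3,5}  => 0  start
  [1] y  {0,1,3,5}  => 3  0->3 ok
  [2] y  {0,1,3,5}  => 1  3->1 ok
  [3] y  {0,1,3,5}  => 5  1->5 ok
  [4] y  {0,1,3,5}  => 5  5->5 ok
  [5] y  {0,1,3,5}  => 3  5->3 ok
  [6] y  {0,1,3,5}  => 5  3->5 ok
  [7] x  {2,4}  => 4  5->4 ok
  [8] x  {2,4}  => 2  4->2 ok
  [9] y  {0,1,3,5}  => 1  2->1 ok
  [10] y  {0,1,3,5}  => 3  1->3 ok
  [11] y  {0,1,3,5}  => 5  3->5 ok
  [12] x  {2,4}  => 4  5->4 ok
  [13] x  {2,4}  => 2  4->2 ok
  [14] y  {0,1,3,5}  => 5  2->5 ok
  [15] y  {0,1,3,5}  => 3  5->3 ok
  [16] y  {0,1,3,5}  => 1  3->1 ok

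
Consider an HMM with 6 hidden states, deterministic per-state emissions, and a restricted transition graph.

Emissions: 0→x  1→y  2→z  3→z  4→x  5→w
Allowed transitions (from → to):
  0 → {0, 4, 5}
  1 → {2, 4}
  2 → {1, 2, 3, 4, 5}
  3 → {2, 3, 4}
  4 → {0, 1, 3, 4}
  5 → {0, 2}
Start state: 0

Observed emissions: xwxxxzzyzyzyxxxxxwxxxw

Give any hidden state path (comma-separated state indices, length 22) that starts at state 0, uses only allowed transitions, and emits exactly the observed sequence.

0,5,0,4,4,3,2,1,2,1,2,1,4,0,0,0,0,5,0,0,0,5

  t0 'x' -> {0,4}, take 0 (start)
  t1 'w' -> {5}, take 5 (0->5 ok)
  t2 'x' -> {0,4}, take 0 (5->0 ok)
  t3 'x' -> {0,4}, take 4 (0->4 ok)
  t4 'x' -> {0,4}, take 4 (4->4 ok)
  t5 'z' -> {2,3}, take 3 (4->3 ok)
  t6 'z' -> {2,3}, take 2 (3->2 ok)
  t7 'y' -> {1}, take 1 (2->1 ok)
  t8 'z' -> {2,3}, take 2 (1->2 ok)
  t9 'y' -> {1}, take 1 (2->1 ok)
  t10 'z' -> {2,3}, take 2 (1->2 ok)
  t11 'y' -> {1}, take 1 (2->1 ok)
  t12 'x' -> {0,4}, take 4 (1->4 ok)
  t13 'x' -> {0,4}, take 0 (4->0 ok)
  t14 'x' -> {0,4}, take 0 (0->0 ok)
  t15 'x' -> {0,4}, take 0 (0->0 ok)
  t16 'x' -> {0,4}, take 0 (0->0 ok)
  t17 'w' -> {5}, take 5 (0->5 ok)
  t18 'x' -> {0,4}, take 0 (5->0 ok)
  t19 'x' -> {0,4}, take 0 (0->0 ok)
  t20 'x' -> {0,4}, take 0 (0->0 ok)
  t21 'w' -> {5}, take 5 (0->5 ok)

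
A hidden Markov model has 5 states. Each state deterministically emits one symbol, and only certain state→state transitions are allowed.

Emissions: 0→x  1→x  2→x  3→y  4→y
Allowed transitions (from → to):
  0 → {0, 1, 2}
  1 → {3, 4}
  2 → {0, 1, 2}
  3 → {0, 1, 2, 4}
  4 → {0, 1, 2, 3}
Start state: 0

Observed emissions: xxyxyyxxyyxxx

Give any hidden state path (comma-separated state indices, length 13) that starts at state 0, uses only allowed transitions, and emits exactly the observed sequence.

0,1,3,1,3,4,0,1,3,4,0,2,2

  t0 'x' -> {0,1,2}, take 0 (start)
  t1 'x' -> {0,1,2}, take 1 (0->1 ok)
  t2 'y' -> {3,4}, take 3 (1->3 ok)
  t3 'x' -> {0,1,2}, take 1 (3->1 ok)
  t4 'y' -> {3,4}, take 3 (1->3 ok)
  t5 'y' -> {3,4}, take 4 (3->4 ok)
  t6 'x' -> {0,1,2}, take 0 (4->0 ok)
  t7 'x' -> {0,1,2}, take 1 (0->1 ok)
  t8 'y' -> {3,4}, take 3 (1->3 ok)
  t9 'y' -> {3,4}, take 4 (3->4 ok)
  t10 'x' -> {0,1,2}, take 0 (4->0 ok)
  t11 'x' -> {0,1,2}, take 2 (0->2 ok)
  t12 'x' -> {0,1,2}, take 2 (2->2 ok)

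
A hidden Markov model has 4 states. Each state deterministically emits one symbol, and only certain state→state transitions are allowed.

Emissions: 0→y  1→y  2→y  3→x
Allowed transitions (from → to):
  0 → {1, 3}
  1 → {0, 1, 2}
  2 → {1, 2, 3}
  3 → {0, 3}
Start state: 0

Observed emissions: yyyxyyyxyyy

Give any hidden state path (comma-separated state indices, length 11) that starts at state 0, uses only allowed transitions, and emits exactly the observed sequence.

  [0] y  {0,1,2}  => 0  start
  [1] y  {0,1,2}  => 1  0->1 ok
  [2] y  {0,1,2}  => 0  1->0 ok
  [3] x  {3}  => 3  0->3 ok
  [4] y  {0,1,2}  => 0  3->0 ok
  [5] y  {0,1,2}  => 1  0->1 ok
  [6] y  {0,1,2}  => 0  1->0 ok
  [7] x  {3}  => 3  0->3 ok
  [8] y  {0,1,2}  => 0  3->0 ok
  [9] y  {0,1,2}  => 1  0->1 ok
  [10] y  {0,1,2}  => 2  1->2 ok

0,1,0,3,0,1,0,3,0,1,2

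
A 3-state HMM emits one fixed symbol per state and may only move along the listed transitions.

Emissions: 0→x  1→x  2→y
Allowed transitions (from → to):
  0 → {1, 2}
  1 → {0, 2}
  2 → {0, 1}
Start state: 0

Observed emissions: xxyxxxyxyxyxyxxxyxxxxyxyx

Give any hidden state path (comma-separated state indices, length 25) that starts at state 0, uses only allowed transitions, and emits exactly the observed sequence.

0,1,2,1,0,1,2,0,2,1,2,0,2,0,1,0,2,0,1,0,1,2,1,2,1

  t0 'x' -> {0,1}, take 0 (start)
  t1 'x' -> {0,1}, take 1 (0->1 ok)
  t2 'y' -> {2}, take 2 (1->2 ok)
  t3 'x' -> {0,1}, take 1 (2->1 ok)
  t4 'x' -> {0,1}, take 0 (1->0 ok)
  t5 'x' -> {0,1}, take 1 (0->1 ok)
  t6 'y' -> {2}, take 2 (1->2 ok)
  t7 'x' -> {0,1}, take 0 (2->0 ok)
  t8 'y' -> {2}, take 2 (0->2 ok)
  t9 'x' -> {0,1}, take 1 (2->1 ok)
  t10 'y' -> {2}, take 2 (1->2 ok)
  t11 'x' -> {0,1}, take 0 (2->0 ok)
  t12 'y' -> {2}, take 2 (0->2 ok)
  t13 'x' -> {0,1}, take 0 (2->0 ok)
  t14 'x' -> {0,1}, take 1 (0->1 ok)
  t15 'x' -> {0,1}, take 0 (1->0 ok)
  t16 'y' -> {2}, take 2 (0->2 ok)
  t17 'x' -> {0,1}, take 0 (2->0 ok)
  t18 'x' -> {0,1}, take 1 (0->1 ok)
  t19 'x' -> {0,1}, take 0 (1->0 ok)
  t20 'x' -> {0,1}, take 1 (0->1 ok)
  t21 'y' -> {2}, take 2 (1->2 ok)
  t22 'x' -> {0,1}, take 1 (2->1 ok)
  t23 'y' -> {2}, take 2 (1->2 ok)
  t24 'x' -> {0,1}, take 1 (2->1 ok)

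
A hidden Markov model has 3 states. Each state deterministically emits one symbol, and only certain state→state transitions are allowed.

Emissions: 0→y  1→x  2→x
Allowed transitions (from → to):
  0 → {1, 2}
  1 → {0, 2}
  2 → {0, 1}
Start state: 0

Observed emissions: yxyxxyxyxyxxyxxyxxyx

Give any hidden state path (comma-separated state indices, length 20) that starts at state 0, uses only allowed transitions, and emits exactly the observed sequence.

0,1,0,1,2,0,2,0,1,0,2,1,0,2,1,0,1,2,0,1

  pos 0: y in {0}, choose 0; start
  pos 1: x in {1,2}, choose 1; 0->1 ok
  pos 2: y in {0}, choose 0; 1->0 ok
  pos 3: x in {1,2}, choose 1; 0->1 ok
  pos 4: x in {1,2}, choose 2; 1->2 ok
  pos 5: y in {0}, choose 0; 2->0 ok
  pos 6: x in {1,2}, choose 2; 0->2 ok
  pos 7: y in {0}, choose 0; 2->0 ok
  pos 8: x in {1,2}, choose 1; 0->1 ok
  pos 9: y in {0}, choose 0; 1->0 ok
  pos 10: x in {1,2}, choose 2; 0->2 ok
  pos 11: x in {1,2}, choose 1; 2->1 ok
  pos 12: y in {0}, choose 0; 1->0 ok
  pos 13: x in {1,2}, choose 2; 0->2 ok
  pos 14: x in {1,2}, choose 1; 2->1 ok
  pos 15: y in {0}, choose 0; 1->0 ok
  pos 16: x in {1,2}, choose 1; 0->1 ok
  pos 17: x in {1,2}, choose 2; 1->2 ok
  pos 18: y in {0}, choose 0; 2->0 ok
  pos 19: x in {1,2}, choose 1; 0->1 ok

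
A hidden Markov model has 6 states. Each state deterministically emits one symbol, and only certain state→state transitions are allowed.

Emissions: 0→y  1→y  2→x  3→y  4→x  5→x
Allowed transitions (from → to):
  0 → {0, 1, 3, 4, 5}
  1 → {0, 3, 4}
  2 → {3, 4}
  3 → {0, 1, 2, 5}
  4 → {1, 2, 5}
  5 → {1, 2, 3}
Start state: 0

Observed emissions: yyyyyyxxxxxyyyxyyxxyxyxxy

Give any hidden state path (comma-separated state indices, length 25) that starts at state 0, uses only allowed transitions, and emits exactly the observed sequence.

  0: obs=y cand={0,1,3} pick 0 [start]
  1: obs=y cand={0,1,3} pick 1 [0->1 ok]
  2: obs=y cand={0,1,3} pick 3 [1->3 ok]
  3: obs=y cand={0,1,3} pick 1 [3->1 ok]
  4: obs=y cand={0,1,3} pick 3 [1->3 ok]
  5: obs=y cand={0,1,3} pick 0 [3->0 ok]
  6: obs=x cand={2,4,5} pick 5 [0->5 ok]
  7: obs=x cand={2,4,5} pick 2 [5->2 ok]
  8: obs=x cand={2,4,5} pick 4 [2->4 ok]
  9: obs=x cand={2,4,5} pick 2 [4->2 ok]
  10: obs=x cand={2,4,5} pick 4 [2->4 ok]
  11: obs=y cand={0,1,3} pick 1 [4->1 ok]
  12: obs=y cand={0,1,3} pick 3 [1->3 ok]
  13: obs=y cand={0,1,3} pick 1 [3->1 ok]
  14: obs=x cand={2,4,5} pick 4 [1->4 ok]
  15: obs=y cand={0,1,3} pick 1 [4->1 ok]
  16: obs=y cand={0,1,3} pick 0 [1->0 ok]
  17: obs=x cand={2,4,5} pick 4 [0->4 ok]
  18: obs=x cand={2,4,5} pick 5 [4->5 ok]
  19: obs=y cand={0,1,3} pick 3 [5->3 ok]
  20: obs=x cand={2,4,5} pick 5 [3->5 ok]
  21: obs=y cand={0,1,3} pick 3 [5->3 ok]
  22: obs=x cand={2,4,5} pick 2 [3->2 ok]
  23: obs=x cand={2,4,5} pick 4 [2->4 ok]
  24: obs=y cand={0,1,3} pick 1 [4->1 ok]

0,1,3,1,3,0,5,2,4,2,4,1,3,1,4,1,0,4,5,3,5,3,2,4,1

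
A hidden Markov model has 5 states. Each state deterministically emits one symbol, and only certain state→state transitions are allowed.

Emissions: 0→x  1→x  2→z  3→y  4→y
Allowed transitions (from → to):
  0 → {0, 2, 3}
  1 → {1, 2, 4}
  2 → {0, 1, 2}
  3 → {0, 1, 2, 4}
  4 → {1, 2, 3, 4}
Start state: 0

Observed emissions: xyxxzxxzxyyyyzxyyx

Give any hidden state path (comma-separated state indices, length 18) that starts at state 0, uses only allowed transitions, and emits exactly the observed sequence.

  pos 0: x in {0,1}, choose 0; start
  pos 1: y in {3,4}, choose 3; 0->3 ok
  pos 2: x in {0,1}, choose 1; 3->1 ok
  pos 3: x in {0,1}, choose 1; 1->1 ok
  pos 4: z in {2}, choose 2; 1->2 ok
  pos 5: x in {0,1}, choose 1; 2->1 ok
  pos 6: x in {0,1}, choose 1; 1->1 ok
  pos 7: z in {2}, choose 2; 1->2 ok
  pos 8: x in {0,1}, choose 1; 2->1 ok
  pos 9: y in {3,4}, choose 4; 1->4 ok
  pos 10: y in {3,4}, choose 4; 4->4 ok
  pos 11: y in {3,4}, choose 3; 4->3 ok
  pos 12: y in {3,4}, choose 4; 3->4 ok
  pos 13: z in {2}, choose 2; 4->2 ok
  pos 14: x in {0,1}, choose 0; 2->0 ok
  pos 15: y in {3,4}, choose 3; 0->3 ok
  pos 16: y in {3,4}, choose 4; 3->4 ok
  pos 17: x in {0,1}, choose 1; 4->1 ok

0,3,1,1,2,1,1,2,1,4,4,3,4,2,0,3,4,1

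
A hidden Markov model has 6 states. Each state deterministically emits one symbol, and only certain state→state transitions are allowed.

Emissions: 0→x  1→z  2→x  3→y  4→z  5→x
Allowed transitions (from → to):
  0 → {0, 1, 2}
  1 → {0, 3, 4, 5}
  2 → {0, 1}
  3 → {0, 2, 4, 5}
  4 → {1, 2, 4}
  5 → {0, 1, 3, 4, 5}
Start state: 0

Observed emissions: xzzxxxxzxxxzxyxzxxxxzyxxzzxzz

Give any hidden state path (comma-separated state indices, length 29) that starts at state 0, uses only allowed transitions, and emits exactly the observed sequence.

  pos 0: x in {0,2,5}, choose 0; start
  pos 1: z in {1,4}, choose 1; 0->1 ok
  pos 2: z in {1,4}, choose 4; 1->4 ok
  pos 3: x in {0,2,5}, choose 2; 4->2 ok
  pos 4: x in {0,2,5}, choose 0; 2->0 ok
  pos 5: x in {0,2,5}, choose 0; 0->0 ok
  pos 6: x in {0,2,5}, choose 0; 0->0 ok
  pos 7: z in {1,4}, choose 1; 0->1 ok
  pos 8: x in {0,2,5}, choose 0; 1->0 ok
  pos 9: x in {0,2,5}, choose 0; 0->0 ok
  pos 10: x in {0,2,5}, choose 0; 0->0 ok
  pos 11: z in {1,4}, choose 1; 0->1 ok
  pos 12: x in {0,2,5}, choose 5; 1->5 ok
  pos 13: y in {3}, choose 3; 5->3 ok
  pos 14: x in {0,2,5}, choose 5; 3->5 ok
  pos 15: z in {1,4}, choose 4; 5->4 ok
  pos 16: x in {0,2,5}, choose 2; 4->2 ok
  pos 17: x in {0,2,5}, choose 0; 2->0 ok
  pos 18: x in {0,2,5}, choose 2; 0->2 ok
  pos 19: x in {0,2,5}, choose 0; 2->0 ok
  pos 20: z in {1,4}, choose 1; 0->1 ok
  pos 21: y in {3}, choose 3; 1->3 ok
  pos 22: x in {0,2,5}, choose 0; 3->0 ok
  pos 23: x in {0,2,5}, choose 0; 0->0 ok
  pos 24: z in {1,4}, choose 1; 0->1 ok
  pos 25: z in {1,4}, choose 4; 1->4 ok
  pos 26: x in {0,2,5}, choose 2; 4->2 ok
  pos 27: z in {1,4}, choose 1; 2->1 ok
  pos 28: z in {1,4}, choose 4; 1->4 ok

0,1,4,2,0,0,0,1,0,0,0,1,5,3,5,4,2,0,2,0,1,3,0,0,1,4,2,1,4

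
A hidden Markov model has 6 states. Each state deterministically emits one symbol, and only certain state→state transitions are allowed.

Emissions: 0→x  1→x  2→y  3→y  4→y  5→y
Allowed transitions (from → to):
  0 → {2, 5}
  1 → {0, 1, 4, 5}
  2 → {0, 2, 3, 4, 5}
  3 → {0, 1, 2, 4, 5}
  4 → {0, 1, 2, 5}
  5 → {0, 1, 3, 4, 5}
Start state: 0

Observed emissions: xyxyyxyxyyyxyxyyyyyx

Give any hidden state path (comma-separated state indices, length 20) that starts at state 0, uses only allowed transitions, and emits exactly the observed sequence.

  pos 0: x in {0,1}, choose 0; start
  pos 1: y in {2,3,4,5}, choose 5; 0->5 ok
  pos 2: x in {0,1}, choose 0; 5->0 ok
  pos 3: y in {2,3,4,5}, choose 5; 0->5 ok
  pos 4: y in {2,3,4,5}, choose 5; 5->5 ok
  pos 5: x in {0,1}, choose 1; 5->1 ok
  pos 6: y in {2,3,4,5}, choose 5; 1->5 ok
  pos 7: x in {0,1}, choose 1; 5->1 ok
  pos 8: y in {2,3,4,5}, choose 5; 1->5 ok
  pos 9: y in {2,3,4,5}, choose 4; 5->4 ok
  pos 10: y in {2,3,4,5}, choose 5; 4->5 ok
  pos 11: x in {0,1}, choose 1; 5->1 ok
  pos 12: y in {2,3,4,5}, choose 4; 1->4 ok
  pos 13: x in {0,1}, choose 1; 4->1 ok
  pos 14: y in {2,3,4,5}, choose 5; 1->5 ok
  pos 15: y in {2,3,4,5}, choose 3; 5->3 ok
  pos 16: y in {2,3,4,5}, choose 5; 3->5 ok
  pos 17: y in {2,3,4,5}, choose 5; 5->5 ok
  pos 18: y in {2,3,4,5}, choose 3; 5->3 ok
  pos 19: x in {0,1}, choose 1; 3->1 ok

0,5,0,5,5,1,5,1,5,4,5,1,4,1,5,3,5,5,3,1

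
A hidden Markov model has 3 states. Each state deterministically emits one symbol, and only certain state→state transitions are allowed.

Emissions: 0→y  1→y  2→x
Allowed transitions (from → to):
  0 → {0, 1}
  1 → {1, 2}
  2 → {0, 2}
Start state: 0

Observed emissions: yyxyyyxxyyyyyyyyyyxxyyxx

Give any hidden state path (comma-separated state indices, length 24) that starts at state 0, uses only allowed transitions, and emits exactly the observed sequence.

0,1,2,0,0,1,2,2,0,0,0,0,0,0,0,0,1,1,2,2,0,1,2,2

  t0 'y' -> {0,1}, take 0 (start)
  t1 'y' -> {0,1}, take 1 (0->1 ok)
  t2 'x' -> {2}, take 2 (1->2 ok)
  t3 'y' -> {0,1}, take 0 (2->0 ok)
  t4 'y' -> {0,1}, take 0 (0->0 ok)
  t5 'y' -> {0,1}, take 1 (0->1 ok)
  t6 'x' -> {2}, take 2 (1->2 ok)
  t7 'x' -> {2}, take 2 (2->2 ok)
  t8 'y' -> {0,1}, take 0 (2->0 ok)
  t9 'y' -> {0,1}, take 0 (0->0 ok)
  t10 'y' -> {0,1}, take 0 (0->0 ok)
  t11 'y' -> {0,1}, take 0 (0->0 ok)
  t12 'y' -> {0,1}, take 0 (0->0 ok)
  t13 'y' -> {0,1}, take 0 (0->0 ok)
  t14 'y' -> {0,1}, take 0 (0->0 ok)
  t15 'y' -> {0,1}, take 0 (0->0 ok)
  t16 'y' -> {0,1}, take 1 (0->1 ok)
  t17 'y' -> {0,1}, take 1 (1->1 ok)
  t18 'x' -> {2}, take 2 (1->2 ok)
  t19 'x' -> {2}, take 2 (2->2 ok)
  t20 'y' -> {0,1}, take 0 (2->0 ok)
  t21 'y' -> {0,1}, take 1 (0->1 ok)
  t22 'x' -> {2}, take 2 (1->2 ok)
  t23 'x' -> {2}, take 2 (2->2 ok)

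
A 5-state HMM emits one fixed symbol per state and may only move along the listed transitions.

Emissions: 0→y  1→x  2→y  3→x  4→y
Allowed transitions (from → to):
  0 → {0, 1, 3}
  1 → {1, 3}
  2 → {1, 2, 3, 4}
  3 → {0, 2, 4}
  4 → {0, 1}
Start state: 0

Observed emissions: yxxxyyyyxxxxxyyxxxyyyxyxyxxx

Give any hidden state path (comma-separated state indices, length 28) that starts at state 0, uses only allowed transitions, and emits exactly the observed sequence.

0,1,1,3,2,2,4,0,1,1,1,1,3,4,0,1,1,3,0,0,0,3,0,3,0,1,1,3

  0: obs=y cand={0,2,4} pick 0 [start]
  1: obs=x cand={1,3} pick 1 [0->1 ok]
  2: obs=x cand={1,3} pick 1 [1->1 ok]
  3: obs=x cand={1,3} pick 3 [1->3 ok]
  4: obs=y cand={0,2,4} pick 2 [3->2 ok]
  5: obs=y cand={0,2,4} pick 2 [2->2 ok]
  6: obs=y cand={0,2,4} pick 4 [2->4 ok]
  7: obs=y cand={0,2,4} pick 0 [4->0 ok]
  8: obs=x cand={1,3} pick 1 [0->1 ok]
  9: obs=x cand={1,3} pick 1 [1->1 ok]
  10: obs=x cand={1,3} pick 1 [1->1 ok]
  11: obs=x cand={1,3} pick 1 [1->1 ok]
  12: obs=x cand={1,3} pick 3 [1->3 ok]
  13: obs=y cand={0,2,4} pick 4 [3->4 ok]
  14: obs=y cand={0,2,4} pick 0 [4->0 ok]
  15: obs=x cand={1,3} pick 1 [0->1 ok]
  16: obs=x cand={1,3} pick 1 [1->1 ok]
  17: obs=x cand={1,3} pick 3 [1->3 ok]
  18: obs=y cand={0,2,4} pick 0 [3->0 ok]
  19: obs=y cand={0,2,4} pick 0 [0->0 ok]
  20: obs=y cand={0,2,4} pick 0 [0->0 ok]
  21: obs=x cand={1,3} pick 3 [0->3 ok]
  22: obs=y cand={0,2,4} pick 0 [3->0 ok]
  23: obs=x cand={1,3} pick 3 [0->3 ok]
  24: obs=y cand={0,2,4} pick 0 [3->0 ok]
  25: obs=x cand={1,3} pick 1 [0->1 ok]
  26: obs=x cand={1,3} pick 1 [1->1 ok]
  27: obs=x cand={1,3} pick 3 [1->3 ok]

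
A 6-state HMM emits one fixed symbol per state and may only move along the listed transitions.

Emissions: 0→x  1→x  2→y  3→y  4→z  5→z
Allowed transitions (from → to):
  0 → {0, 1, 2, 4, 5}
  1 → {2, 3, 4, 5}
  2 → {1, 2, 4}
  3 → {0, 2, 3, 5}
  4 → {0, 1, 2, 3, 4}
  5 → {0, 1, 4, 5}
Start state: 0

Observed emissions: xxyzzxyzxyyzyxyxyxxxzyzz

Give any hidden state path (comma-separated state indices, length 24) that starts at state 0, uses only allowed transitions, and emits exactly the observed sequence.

0,1,2,4,4,1,2,4,1,3,2,4,3,0,2,1,3,0,0,1,4,3,5,5

  t0 'x' -> {0,1}, take 0 (start)
  t1 'x' -> {0,1}, take 1 (0->1 ok)
  t2 'y' -> {2,3}, take 2 (1->2 ok)
  t3 'z' -> {4,5}, take 4 (2->4 ok)
  t4 'z' -> {4,5}, take 4 (4->4 ok)
  t5 'x' -> {0,1}, take 1 (4->1 ok)
  t6 'y' -> {2,3}, take 2 (1->2 ok)
  t7 'z' -> {4,5}, take 4 (2->4 ok)
  t8 'x' -> {0,1}, take 1 (4->1 ok)
  t9 'y' -> {2,3}, take 3 (1->3 ok)
  t10 'y' -> {2,3}, take 2 (3->2 ok)
  t11 'z' -> {4,5}, take 4 (2->4 ok)
  t12 'y' -> {2,3}, take 3 (4->3 ok)
  t13 'x' -> {0,1}, take 0 (3->0 ok)
  t14 'y' -> {2,3}, take 2 (0->2 ok)
  t15 'x' -> {0,1}, take 1 (2->1 ok)
  t16 'y' -> {2,3}, take 3 (1->3 ok)
  t17 'x' -> {0,1}, take 0 (3->0 ok)
  t18 'x' -> {0,1}, take 0 (0->0 ok)
  t19 'x' -> {0,1}, take 1 (0->1 ok)
  t20 'z' -> {4,5}, take 4 (1->4 ok)
  t21 'y' -> {2,3}, take 3 (4->3 ok)
  t22 'z' -> {4,5}, take 5 (3->5 ok)
  t23 'z' -> {4,5}, take 5 (5->5 ok)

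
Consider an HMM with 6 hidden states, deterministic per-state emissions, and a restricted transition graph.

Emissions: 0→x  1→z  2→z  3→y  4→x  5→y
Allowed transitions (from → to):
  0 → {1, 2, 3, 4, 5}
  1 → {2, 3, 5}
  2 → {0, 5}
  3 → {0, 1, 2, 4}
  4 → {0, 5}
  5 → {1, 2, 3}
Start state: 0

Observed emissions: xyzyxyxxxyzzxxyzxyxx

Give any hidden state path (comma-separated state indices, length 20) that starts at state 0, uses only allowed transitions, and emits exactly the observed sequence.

  pos 0: x in {0,4}, choose 0; start
  pos 1: y in {3,5}, choose 3; 0->3 ok
  pos 2: z in {1,2}, choose 1; 3->1 ok
  pos 3: y in {3,5}, choose 3; 1->3 ok
  pos 4: x in {0,4}, choose 0; 3->0 ok
  pos 5: y in {3,5}, choose 3; 0->3 ok
  pos 6: x in {0,4}, choose 0; 3->0 ok
  pos 7: x in {0,4}, choose 4; 0->4 ok
  pos 8: x in {0,4}, choose 0; 4->0 ok
  pos 9: y in {3,5}, choose 3; 0->3 ok
  pos 10: z in {1,2}, choose 1; 3->1 ok
  pos 11: z in {1,2}, choose 2; 1->2 ok
  pos 12: x in {0,4}, choose 0; 2->0 ok
  pos 13: x in {0,4}, choose 4; 0->4 ok
  pos 14: y in {3,5}, choose 5; 4->5 ok
  pos 15: z in {1,2}, choose 2; 5->2 ok
  pos 16: x in {0,4}, choose 0; 2->0 ok
  pos 17: y in {3,5}, choose 3; 0->3 ok
  pos 18: x in {0,4}, choose 0; 3->0 ok
  pos 19: x in {0,4}, choose 4; 0->4 ok

0,3,1,3,0,3,0,4,0,3,1,2,0,4,5,2,0,3,0,4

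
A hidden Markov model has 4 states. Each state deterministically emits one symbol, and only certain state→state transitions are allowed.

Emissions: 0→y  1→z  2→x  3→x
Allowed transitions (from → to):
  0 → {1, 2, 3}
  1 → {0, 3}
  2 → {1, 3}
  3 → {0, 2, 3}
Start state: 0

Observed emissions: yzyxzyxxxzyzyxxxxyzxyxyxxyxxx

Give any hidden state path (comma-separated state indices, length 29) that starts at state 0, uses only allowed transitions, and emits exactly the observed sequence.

0,1,0,2,1,0,2,3,2,1,0,1,0,2,3,2,3,0,1,3,0,3,0,3,3,0,3,3,2

  pos 0: y in {0}, choose 0; start
  pos 1: z in {1}, choose 1; 0->1 ok
  pos 2: y in {0}, choose 0; 1->0 ok
  pos 3: x in {2,3}, choose 2; 0->2 ok
  pos 4: z in {1}, choose 1; 2->1 ok
  pos 5: y in {0}, choose 0; 1->0 ok
  pos 6: x in {2,3}, choose 2; 0->2 ok
  pos 7: x in {2,3}, choose 3; 2->3 ok
  pos 8: x in {2,3}, choose 2; 3->2 ok
  pos 9: z in {1}, choose 1; 2->1 ok
  pos 10: y in {0}, choose 0; 1->0 ok
  pos 11: z in {1}, choose 1; 0->1 ok
  pos 12: y in {0}, choose 0; 1->0 ok
  pos 13: x in {2,3}, choose 2; 0->2 ok
  pos 14: x in {2,3}, choose 3; 2->3 ok
  pos 15: x in {2,3}, choose 2; 3->2 ok
  pos 16: x in {2,3}, choose 3; 2->3 ok
  pos 17: y in {0}, choose 0; 3->0 ok
  pos 18: z in {1}, choose 1; 0->1 ok
  pos 19: x in {2,3}, choose 3; 1->3 ok
  pos 20: y in {0}, choose 0; 3->0 ok
  pos 21: x in {2,3}, choose 3; 0->3 ok
  pos 22: y in {0}, choose 0; 3->0 ok
  pos 23: x in {2,3}, choose 3; 0->3 ok
  pos 24: x in {2,3}, choose 3; 3->3 ok
  pos 25: y in {0}, choose 0; 3->0 ok
  pos 26: x in {2,3}, choose 3; 0->3 ok
  pos 27: x in {2,3}, choose 3; 3->3 ok
  pos 28: x in {2,3}, choose 2; 3->2 ok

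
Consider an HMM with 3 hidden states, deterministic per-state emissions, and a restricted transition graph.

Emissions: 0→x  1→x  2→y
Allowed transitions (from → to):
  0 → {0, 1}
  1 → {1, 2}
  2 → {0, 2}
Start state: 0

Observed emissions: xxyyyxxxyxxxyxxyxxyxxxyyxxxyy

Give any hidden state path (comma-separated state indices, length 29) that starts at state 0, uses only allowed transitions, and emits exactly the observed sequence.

  t0 'x' -> {0,1}, take 0 (start)
  t1 'x' -> {0,1}, take 1 (0->1 ok)
  t2 'y' -> {2}, take 2 (1->2 ok)
  t3 'y' -> {2}, take 2 (2->2 ok)
  t4 'y' -> {2}, take 2 (2->2 ok)
  t5 'x' -> {0,1}, take 0 (2->0 ok)
  t6 'x' -> {0,1}, take 0 (0->0 ok)
  t7 'x' -> {0,1}, take 1 (0->1 ok)
  t8 'y' -> {2}, take 2 (1->2 ok)
  t9 'x' -> {0,1}, take 0 (2->0 ok)
  t10 'x' -> {0,1}, take 0 (0->0 ok)
  t11 'x' -> {0,1}, take 1 (0->1 ok)
  t12 'y' -> {2}, take 2 (1->2 ok)
  t13 'x' -> {0,1}, take 0 (2->0 ok)
  t14 'x' -> {0,1}, take 1 (0->1 ok)
  t15 'y' -> {2}, take 2 (1->2 ok)
  t16 'x' -> {0,1}, take 0 (2->0 ok)
  t17 'x' -> {0,1}, take 1 (0->1 ok)
  t18 'y' -> {2}, take 2 (1->2 ok)
  t19 'x' -> {0,1}, take 0 (2->0 ok)
  t20 'x' -> {0,1}, take 1 (0->1 ok)
  t21 'x' -> {0,1}, take 1 (1->1 ok)
  t22 'y' -> {2}, take 2 (1->2 ok)
  t23 'y' -> {2}, take 2 (2->2 ok)
  t24 'x' -> {0,1}, take 0 (2->0 ok)
  t25 'x' -> {0,1}, take 0 (0->0 ok)
  t26 'x' -> {0,1}, take 1 (0->1 ok)
  t27 'y' -> {2}, take 2 (1->2 ok)
  t28 'y' -> {2}, take 2 (2->2 ok)

0,1,2,2,2,0,0,1,2,0,0,1,2,0,1,2,0,1,2,0,1,1,2,2,0,0,1,2,2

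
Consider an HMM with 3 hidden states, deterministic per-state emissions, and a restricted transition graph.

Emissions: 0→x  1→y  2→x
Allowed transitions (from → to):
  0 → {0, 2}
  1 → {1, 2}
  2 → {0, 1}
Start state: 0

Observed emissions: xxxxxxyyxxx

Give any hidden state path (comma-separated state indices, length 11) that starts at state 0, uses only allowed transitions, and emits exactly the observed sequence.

  pos 0: x in {0,2}, choose 0; start
  pos 1: x in {0,2}, choose 2; 0->2 ok
  pos 2: x in {0,2}, choose 0; 2->0 ok
  pos 3: x in {0,2}, choose 2; 0->2 ok
  pos 4: x in {0,2}, choose 0; 2->0 ok
  pos 5: x in {0,2}, choose 2; 0->2 ok
  pos 6: y in {1}, choose 1; 2->1 ok
  pos 7: y in {1}, choose 1; 1->1 ok
  pos 8: x in {0,2}, choose 2; 1->2 ok
  pos 9: x in {0,2}, choose 0; 2->0 ok
  pos 10: x in {0,2}, choose 2; 0->2 ok

0,2,0,2,0,2,1,1,2,0,2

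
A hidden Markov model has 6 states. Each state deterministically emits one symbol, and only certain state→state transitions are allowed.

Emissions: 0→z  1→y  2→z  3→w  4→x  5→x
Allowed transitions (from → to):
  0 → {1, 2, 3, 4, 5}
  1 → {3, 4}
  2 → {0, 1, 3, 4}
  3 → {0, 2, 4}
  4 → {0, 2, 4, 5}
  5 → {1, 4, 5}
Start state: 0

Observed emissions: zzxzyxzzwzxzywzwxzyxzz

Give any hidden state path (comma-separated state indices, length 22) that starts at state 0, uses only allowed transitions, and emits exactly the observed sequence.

0,2,4,2,1,4,2,0,3,0,4,0,1,3,2,3,4,2,1,4,0,2

  pos 0: z in {0,2}, choose 0; start
  pos 1: z in {0,2}, choose 2; 0->2 ok
  pos 2: x in {4,5}, choose 4; 2->4 ok
  pos 3: z in {0,2}, choose 2; 4->2 ok
  pos 4: y in {1}, choose 1; 2->1 ok
  pos 5: x in {4,5}, choose 4; 1->4 ok
  pos 6: z in {0,2}, choose 2; 4->2 ok
  pos 7: z in {0,2}, choose 0; 2->0 ok
  pos 8: w in {3}, choose 3; 0->3 ok
  pos 9: z in {0,2}, choose 0; 3->0 ok
  pos 10: x in {4,5}, choose 4; 0->4 ok
  pos 11: z in {0,2}, choose 0; 4->0 ok
  pos 12: y in {1}, choose 1; 0->1 ok
  pos 13: w in {3}, choose 3; 1->3 ok
  pos 14: z in {0,2}, choose 2; 3->2 ok
  pos 15: w in {3}, choose 3; 2->3 ok
  pos 16: x in {4,5}, choose 4; 3->4 ok
  pos 17: z in {0,2}, choose 2; 4->2 ok
  pos 18: y in {1}, choose 1; 2->1 ok
  pos 19: x in {4,5}, choose 4; 1->4 ok
  pos 20: z in {0,2}, choose 0; 4->0 ok
  pos 21: z in {0,2}, choose 2; 0->2 ok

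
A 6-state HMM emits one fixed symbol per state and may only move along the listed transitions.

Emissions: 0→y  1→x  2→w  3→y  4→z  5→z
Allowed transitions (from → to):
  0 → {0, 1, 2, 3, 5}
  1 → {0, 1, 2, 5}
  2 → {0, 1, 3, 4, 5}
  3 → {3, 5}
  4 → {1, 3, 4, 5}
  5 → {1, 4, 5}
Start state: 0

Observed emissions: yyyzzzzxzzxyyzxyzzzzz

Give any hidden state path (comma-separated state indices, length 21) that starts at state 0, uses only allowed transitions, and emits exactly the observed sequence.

0,3,3,5,5,4,5,1,5,4,1,0,0,5,1,0,5,5,5,5,5

  t0 'y' -> {0,3}, take 0 (start)
  t1 'y' -> {0,3}, take 3 (0->3 ok)
  t2 'y' -> {0,3}, take 3 (3->3 ok)
  t3 'z' -> {4,5}, take 5 (3->5 ok)
  t4 'z' -> {4,5}, take 5 (5->5 ok)
  t5 'z' -> {4,5}, take 4 (5->4 ok)
  t6 'z' -> {4,5}, take 5 (4->5 ok)
  t7 'x' -> {1}, take 1 (5->1 ok)
  t8 'z' -> {4,5}, take 5 (1->5 ok)
  t9 'z' -> {4,5}, take 4 (5->4 ok)
  t10 'x' -> {1}, take 1 (4->1 ok)
  t11 'y' -> {0,3}, take 0 (1->0 ok)
  t12 'y' -> {0,3}, take 0 (0->0 ok)
  t13 'z' -> {4,5}, take 5 (0->5 ok)
  t14 'x' -> {1}, take 1 (5->1 ok)
  t15 'y' -> {0,3}, take 0 (1->0 ok)
  t16 'z' -> {4,5}, take 5 (0->5 ok)
  t17 'z' -> {4,5}, take 5 (5->5 ok)
  t18 'z' -> {4,5}, take 5 (5->5 ok)
  t19 'z' -> {4,5}, take 5 (5->5 ok)
  t20 'z' -> {4,5}, take 5 (5->5 ok)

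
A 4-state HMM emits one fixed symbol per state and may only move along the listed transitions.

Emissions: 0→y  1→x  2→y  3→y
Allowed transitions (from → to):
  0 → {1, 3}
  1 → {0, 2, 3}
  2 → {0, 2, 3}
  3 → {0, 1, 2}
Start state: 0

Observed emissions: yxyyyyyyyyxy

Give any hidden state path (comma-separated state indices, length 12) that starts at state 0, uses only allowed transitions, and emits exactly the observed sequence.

0,1,2,0,3,0,3,2,3,0,1,2

  0: obs=y cand={0,2,3} pick 0 [start]
  1: obs=x cand={1} pick 1 [0->1 ok]
  2: obs=y cand={0,2,3} pick 2 [1->2 ok]
  3: obs=y cand={0,2,3} pick 0 [2->0 ok]
  4: obs=y cand={0,2,3} pick 3 [0->3 ok]
  5: obs=y cand={0,2,3} pick 0 [3->0 ok]
  6: obs=y cand={0,2,3} pick 3 [0->3 ok]
  7: obs=y cand={0,2,3} pick 2 [3->2 ok]
  8: obs=y cand={0,2,3} pick 3 [2->3 ok]
  9: obs=y cand={0,2,3} pick 0 [3->0 ok]
  10: obs=x cand={1} pick 1 [0->1 ok]
  11: obs=y cand={0,2,3} pick 2 [1->2 ok]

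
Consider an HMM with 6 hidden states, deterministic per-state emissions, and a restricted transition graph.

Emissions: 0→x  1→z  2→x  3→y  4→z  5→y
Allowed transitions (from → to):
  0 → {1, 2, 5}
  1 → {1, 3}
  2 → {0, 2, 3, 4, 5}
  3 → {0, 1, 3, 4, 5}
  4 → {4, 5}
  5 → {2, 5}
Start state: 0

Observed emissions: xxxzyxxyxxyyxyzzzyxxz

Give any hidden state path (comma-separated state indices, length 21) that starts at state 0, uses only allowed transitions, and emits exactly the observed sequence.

  [0] x  {0,2}  => 0  start
  [1] x  {0,2}  => 2  0->2 ok
  [2] x  {0,2}  => 2  2->2 ok
  [3] z  {1,4}  => 4  2->4 ok
  [4] y  {3,5}  => 5  4->5 ok
  [5] x  {0,2}  => 2  5->2 ok
  [6] x  {0,2}  => 2  2->2 ok
  [7] y  {3,5}  => 5  2->5 ok
  [8] x  {0,2}  => 2  5->2 ok
  [9] x  {0,2}  => 2  2->2 ok
  [10] y  {3,5}  => 3  2->3 ok
  [11] y  {3,5}  => 5  3->5 ok
  [12] x  {0,2}  => 2  5->2 ok
  [13] y  {3,5}  => 3  2->3 ok
  [14] z  {1,4}  => 4  3->4 ok
  [15] z  {1,4}  => 4  4->4 ok
  [16] z  {1,4}  => 4  4->4 ok
  [17] y  {3,5}  => 5  4->5 ok
  [18] x  {0,2}  => 2  5->2 ok
  [19] x  {0,2}  => 0  2->0 ok
  [20] z  {1,4}  => 1  0->1 ok

0,2,2,4,5,2,2,5,2,2,3,5,2,3,4,4,4,5,2,0,1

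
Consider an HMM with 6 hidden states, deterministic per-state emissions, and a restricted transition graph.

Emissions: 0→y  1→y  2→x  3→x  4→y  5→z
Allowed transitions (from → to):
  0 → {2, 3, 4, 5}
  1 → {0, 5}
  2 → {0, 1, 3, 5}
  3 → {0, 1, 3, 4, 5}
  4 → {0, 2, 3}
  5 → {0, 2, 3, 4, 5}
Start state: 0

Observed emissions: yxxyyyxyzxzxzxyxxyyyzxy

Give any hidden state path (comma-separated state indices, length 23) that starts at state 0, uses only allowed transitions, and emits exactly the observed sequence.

0,3,3,4,0,4,2,1,5,2,5,2,5,3,4,2,3,0,4,0,5,3,4

  [0] y  {0,1,4}  => 0  start
  [1] x  {2,3}  => 3  0->3 ok
  [2] x  {2,3}  => 3  3->3 ok
  [3] y  {0,1,4}  => 4  3->4 ok
  [4] y  {0,1,4}  => 0  4->0 ok
  [5] y  {0,1,4}  => 4  0->4 ok
  [6] x  {2,3}  => 2  4->2 ok
  [7] y  {0,1,4}  => 1  2->1 ok
  [8] z  {5}  => 5  1->5 ok
  [9] x  {2,3}  => 2  5->2 ok
  [10] z  {5}  => 5  2->5 ok
  [11] x  {2,3}  => 2  5->2 ok
  [12] z  {5}  => 5  2->5 ok
  [13] x  {2,3}  => 3  5->3 ok
  [14] y  {0,1,4}  => 4  3->4 ok
  [15] x  {2,3}  => 2  4->2 ok
  [16] x  {2,3}  => 3  2->3 ok
  [17] y  {0,1,4}  => 0  3->0 ok
  [18] y  {0,1,4}  => 4  0->4 ok
  [19] y  {0,1,4}  => 0  4->0 ok
  [20] z  {5}  => 5  0->5 ok
  [21] x  {2,3}  => 3  5->3 ok
  [22] y  {0,1,4}  => 4  3->4 ok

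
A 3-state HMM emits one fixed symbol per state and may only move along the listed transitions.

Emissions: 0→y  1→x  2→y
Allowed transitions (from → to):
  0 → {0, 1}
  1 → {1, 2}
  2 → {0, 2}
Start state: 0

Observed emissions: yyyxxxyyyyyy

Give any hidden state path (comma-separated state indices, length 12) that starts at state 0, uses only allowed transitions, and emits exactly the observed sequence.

  pos 0: y in {0,2}, choose 0; start
  pos 1: y in {0,2}, choose 0; 0->0 ok
  pos 2: y in {0,2}, choose 0; 0->0 ok
  pos 3: x in {1}, choose 1; 0->1 ok
  pos 4: x in {1}, choose 1; 1->1 ok
  pos 5: x in {1}, choose 1; 1->1 ok
  pos 6: y in {0,2}, choose 2; 1->2 ok
  pos 7: y in {0,2}, choose 2; 2->2 ok
  pos 8: y in {0,2}, choose 2; 2->2 ok
  pos 9: y in {0,2}, choose 2; 2->2 ok
  pos 10: y in {0,2}, choose 0; 2->0 ok
  pos 11: y in {0,2}, choose 0; 0->0 ok

0,0,0,1,1,1,2,2,2,2,0,0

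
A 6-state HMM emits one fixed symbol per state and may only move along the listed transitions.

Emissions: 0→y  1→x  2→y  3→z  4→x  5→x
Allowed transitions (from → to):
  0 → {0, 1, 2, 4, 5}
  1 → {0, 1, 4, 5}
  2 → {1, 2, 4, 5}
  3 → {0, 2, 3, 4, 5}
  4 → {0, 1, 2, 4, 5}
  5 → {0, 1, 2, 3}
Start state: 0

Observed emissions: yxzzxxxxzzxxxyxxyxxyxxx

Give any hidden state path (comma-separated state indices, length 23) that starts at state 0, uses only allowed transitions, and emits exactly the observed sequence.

  pos 0: y in {0,2}, choose 0; start
  pos 1: x in {1,4,5}, choose 5; 0->5 ok
  pos 2: z in {3}, choose 3; 5->3 ok
  pos 3: z in {3}, choose 3; 3->3 ok
  pos 4: x in {1,4,5}, choose 5; 3->5 ok
  pos 5: x in {1,4,5}, choose 1; 5->1 ok
  pos 6: x in {1,4,5}, choose 4; 1->4 ok
  pos 7: x in {1,4,5}, choose 5; 4->5 ok
  pos 8: z in {3}, choose 3; 5->3 ok
  pos 9: z in {3}, choose 3; 3->3 ok
  pos 10: x in {1,4,5}, choose 4; 3->4 ok
  pos 11: x in {1,4,5}, choose 1; 4->1 ok
  pos 12: x in {1,4,5}, choose 5; 1->5 ok
  pos 13: y in {0,2}, choose 0; 5->0 ok
  pos 14: x in {1,4,5}, choose 1; 0->1 ok
  pos 15: x in {1,4,5}, choose 4; 1->4 ok
  pos 16: y in {0,2}, choose 0; 4->0 ok
  pos 17: x in {1,4,5}, choose 1; 0->1 ok
  pos 18: x in {1,4,5}, choose 4; 1->4 ok
  pos 19: y in {0,2}, choose 0; 4->0 ok
  pos 20: x in {1,4,5}, choose 4; 0->4 ok
  pos 21: x in {1,4,5}, choose 4; 4->4 ok
  pos 22: x in {1,4,5}, choose 4; 4->4 ok

0,5,3,3,5,1,4,5,3,3,4,1,5,0,1,4,0,1,4,0,4,4,4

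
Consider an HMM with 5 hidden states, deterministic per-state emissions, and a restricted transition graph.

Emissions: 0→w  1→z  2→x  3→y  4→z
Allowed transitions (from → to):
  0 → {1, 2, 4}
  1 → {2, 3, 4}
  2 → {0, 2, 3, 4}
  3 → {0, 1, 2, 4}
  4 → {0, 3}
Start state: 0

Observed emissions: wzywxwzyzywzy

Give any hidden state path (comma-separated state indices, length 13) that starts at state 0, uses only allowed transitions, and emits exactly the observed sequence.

  [0] w  {0}  => 0  start
  [1] z  {1,4}  => 4  0->4 ok
  [2] y  {3}  => 3  4->3 ok
  [3] w  {0}  => 0  3->0 ok
  [4] x  {2}  => 2  0->2 ok
  [5] w  {0}  => 0  2->0 ok
  [6] z  {1,4}  => 4  0->4 ok
  [7] y  {3}  => 3  4->3 ok
  [8] z  {1,4}  => 4  3->4 ok
  [9] y  {3}  => 3  4->3 ok
  [10] w  {0}  => 0  3->0 ok
  [11] z  {1,4}  => 1  0->1 ok
  [12] y  {3}  => 3  1->3 ok

0,4,3,0,2,0,4,3,4,3,0,1,3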